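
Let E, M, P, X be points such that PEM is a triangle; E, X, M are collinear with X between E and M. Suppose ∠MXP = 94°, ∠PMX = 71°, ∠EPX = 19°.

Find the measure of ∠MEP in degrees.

∠MEP = 75°

1. ∠EXP = 86°  [linear pair at X on EM]
2. ∠PEX = 75°  [△PEX]
3. ∠MEP = 75°  [X on ray EM]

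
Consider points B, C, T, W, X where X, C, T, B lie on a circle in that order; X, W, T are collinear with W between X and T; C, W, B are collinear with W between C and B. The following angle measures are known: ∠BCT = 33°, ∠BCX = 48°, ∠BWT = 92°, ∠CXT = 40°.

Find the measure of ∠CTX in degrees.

1. ∠BXT = 33°  [same arc TB]
2. ∠BWX = 88°  [linear pair at W on XT]
3. ∠CBX = 59°  [△XWB]
4. ∠CTX = 59°  [same arc XC]

∠CTX = 59°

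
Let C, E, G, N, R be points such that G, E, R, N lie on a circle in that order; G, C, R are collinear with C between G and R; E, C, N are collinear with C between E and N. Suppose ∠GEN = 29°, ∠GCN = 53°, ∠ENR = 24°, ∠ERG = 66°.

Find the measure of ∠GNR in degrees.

1. ∠EGR = 24°  [same arc ER]
2. ∠GER = 90°  [△GER]
3. ∠GNR = 90°  [cyclic GERN, opposite ∠E+∠N]

∠GNR = 90°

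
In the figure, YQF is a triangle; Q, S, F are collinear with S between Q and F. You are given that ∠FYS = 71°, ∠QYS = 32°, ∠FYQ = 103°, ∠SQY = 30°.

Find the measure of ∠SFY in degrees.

1. ∠QSY = 118°  [△YQS]
2. ∠FSY = 62°  [linear pair at S on QF]
3. ∠SFY = 47°  [△YSF]

∠SFY = 47°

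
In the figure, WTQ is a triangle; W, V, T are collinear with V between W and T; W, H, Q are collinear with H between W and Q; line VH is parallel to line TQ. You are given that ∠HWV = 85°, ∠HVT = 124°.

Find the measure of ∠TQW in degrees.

1. ∠HVW = 56°  [linear pair at V on WT]
2. ∠VHW = 39°  [△WVH]
3. ∠TQW = 39°  [VH∥TQ, corresponding at H]

∠TQW = 39°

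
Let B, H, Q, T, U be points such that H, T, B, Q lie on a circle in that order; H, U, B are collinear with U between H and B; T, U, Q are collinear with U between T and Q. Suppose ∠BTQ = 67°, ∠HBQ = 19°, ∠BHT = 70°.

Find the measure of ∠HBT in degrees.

∠HBT = 24°

1. ∠BHQ = 67°  [same arc BQ]
2. ∠BQH = 94°  [△HBQ]
3. ∠BTH = 86°  [cyclic HTBQ, opposite ∠T+∠Q]
4. ∠HBT = 24°  [△HTB]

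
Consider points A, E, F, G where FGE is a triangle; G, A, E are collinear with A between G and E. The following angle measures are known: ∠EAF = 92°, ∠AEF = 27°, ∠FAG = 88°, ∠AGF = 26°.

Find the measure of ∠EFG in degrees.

∠EFG = 127°

1. ∠FEG = 27°  [A on ray EG]
2. ∠EGF = 26°  [A on ray GE]
3. ∠EFG = 127°  [△FGE]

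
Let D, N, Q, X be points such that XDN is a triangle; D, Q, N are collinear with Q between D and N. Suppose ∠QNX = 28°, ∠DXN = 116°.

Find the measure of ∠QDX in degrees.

∠QDX = 36°

1. ∠DNX = 28°  [Q on ray ND]
2. ∠NDX = 36°  [△XDN]
3. ∠QDX = 36°  [Q on ray DN]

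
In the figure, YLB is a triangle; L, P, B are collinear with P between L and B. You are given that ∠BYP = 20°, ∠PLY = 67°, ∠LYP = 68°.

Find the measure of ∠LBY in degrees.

∠LBY = 25°

1. ∠LPY = 45°  [△YLP]
2. ∠BPY = 135°  [linear pair at P on LB]
3. ∠PBY = 25°  [△YPB]
4. ∠LBY = 25°  [P on ray BL]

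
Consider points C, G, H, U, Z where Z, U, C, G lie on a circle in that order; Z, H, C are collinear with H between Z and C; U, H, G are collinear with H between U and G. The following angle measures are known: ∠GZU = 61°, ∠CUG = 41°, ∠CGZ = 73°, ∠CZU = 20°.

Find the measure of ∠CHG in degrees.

∠CHG = 94°

1. ∠GCU = 119°  [cyclic ZUCG, opposite ∠Z+∠C]
2. ∠CZG = 41°  [same arc CG]
3. ∠CGU = 20°  [△UCG]
4. ∠GCZ = 66°  [△ZCG]
5. ∠CHG = 94°  [△CHG]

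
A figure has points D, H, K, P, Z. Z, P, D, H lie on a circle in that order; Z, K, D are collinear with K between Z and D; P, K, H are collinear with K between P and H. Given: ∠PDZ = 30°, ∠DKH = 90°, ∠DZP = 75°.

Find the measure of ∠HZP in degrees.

1. ∠PHZ = 30°  [same arc ZP]
2. ∠PKZ = 90°  [vertical angles at K]
3. ∠HPZ = 15°  [△ZKP]
4. ∠HZP = 135°  [△ZPH]

∠HZP = 135°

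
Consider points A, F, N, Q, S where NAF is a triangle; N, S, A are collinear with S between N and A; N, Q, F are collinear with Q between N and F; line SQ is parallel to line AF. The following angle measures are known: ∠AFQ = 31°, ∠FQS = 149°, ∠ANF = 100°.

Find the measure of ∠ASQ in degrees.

1. ∠NQS = 31°  [linear pair at Q on NF]
2. ∠QNS = 100°  [S on NA, Q on NF]
3. ∠NSQ = 49°  [△NSQ]
4. ∠ASQ = 131°  [linear pair at S on NA]

∠ASQ = 131°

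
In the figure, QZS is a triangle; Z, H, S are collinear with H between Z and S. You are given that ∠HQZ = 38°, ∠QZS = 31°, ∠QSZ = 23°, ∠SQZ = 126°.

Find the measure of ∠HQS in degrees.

1. ∠HZQ = 31°  [H on ray ZS]
2. ∠HSQ = 23°  [H on ray SZ]
3. ∠QHZ = 111°  [△QZH]
4. ∠QHS = 69°  [linear pair at H on ZS]
5. ∠HQS = 88°  [△QHS]

∠HQS = 88°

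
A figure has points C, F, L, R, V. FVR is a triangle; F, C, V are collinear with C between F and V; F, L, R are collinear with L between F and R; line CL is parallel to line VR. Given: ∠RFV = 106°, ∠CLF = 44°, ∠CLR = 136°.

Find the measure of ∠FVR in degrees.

1. ∠CFL = 106°  [C on FV, L on FR]
2. ∠FCL = 30°  [△FCL]
3. ∠FVR = 30°  [CL∥VR, corresponding at C]

∠FVR = 30°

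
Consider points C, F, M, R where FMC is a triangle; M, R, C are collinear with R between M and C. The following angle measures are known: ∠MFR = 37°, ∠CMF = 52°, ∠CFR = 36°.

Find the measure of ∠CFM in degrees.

∠CFM = 73°

1. ∠FMR = 52°  [R on ray MC]
2. ∠FRM = 91°  [△FMR]
3. ∠CRF = 89°  [linear pair at R on MC]
4. ∠FCR = 55°  [△FRC]
5. ∠FCM = 55°  [R on ray CM]
6. ∠CFM = 73°  [△FMC]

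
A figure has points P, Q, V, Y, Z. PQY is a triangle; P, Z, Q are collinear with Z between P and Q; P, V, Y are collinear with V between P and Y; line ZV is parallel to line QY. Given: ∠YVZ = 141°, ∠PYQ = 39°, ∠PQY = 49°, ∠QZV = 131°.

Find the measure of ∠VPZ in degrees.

∠VPZ = 92°

1. ∠PVZ = 39°  [linear pair at V on PY]
2. ∠PZV = 49°  [ZV∥QY, corresponding at Z]
3. ∠VPZ = 92°  [△PZV]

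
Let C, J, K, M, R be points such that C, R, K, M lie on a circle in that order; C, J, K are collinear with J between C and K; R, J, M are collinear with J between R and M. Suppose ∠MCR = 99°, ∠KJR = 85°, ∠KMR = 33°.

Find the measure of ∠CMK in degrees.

∠CMK = 62°

1. ∠MKR = 81°  [cyclic CRKM, opposite ∠C+∠K]
2. ∠CJM = 85°  [vertical angles at J]
3. ∠KRM = 66°  [△RKM]
4. ∠KJM = 95°  [linear pair at J on CK]
5. ∠KCM = 66°  [same arc KM]
6. ∠CKM = 52°  [△KJM]
7. ∠CMK = 62°  [△CKM]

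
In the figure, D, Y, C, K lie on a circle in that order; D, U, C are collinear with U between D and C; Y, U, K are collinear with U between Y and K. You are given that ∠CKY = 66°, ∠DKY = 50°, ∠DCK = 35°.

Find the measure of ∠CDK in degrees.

∠CDK = 29°

1. ∠CUK = 79°  [△CUK]
2. ∠DUK = 101°  [linear pair at U on DC]
3. ∠CDK = 29°  [△DUK]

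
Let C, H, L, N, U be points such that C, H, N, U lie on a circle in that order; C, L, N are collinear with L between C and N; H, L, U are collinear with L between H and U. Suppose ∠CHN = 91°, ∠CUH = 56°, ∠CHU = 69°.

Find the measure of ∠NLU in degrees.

∠NLU = 78°

1. ∠CUN = 89°  [cyclic CHNU, opposite ∠H+∠U]
2. ∠CNU = 69°  [same arc CU]
3. ∠NCU = 22°  [△CNU]
4. ∠CLU = 102°  [△CLU]
5. ∠NLU = 78°  [linear pair at L on CN]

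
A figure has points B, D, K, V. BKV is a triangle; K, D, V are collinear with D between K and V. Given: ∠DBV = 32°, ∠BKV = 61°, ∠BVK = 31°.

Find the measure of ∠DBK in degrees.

∠DBK = 56°

1. ∠BKD = 61°  [D on ray KV]
2. ∠BVD = 31°  [D on ray VK]
3. ∠BDV = 117°  [△BDV]
4. ∠BDK = 63°  [linear pair at D on KV]
5. ∠DBK = 56°  [△BKD]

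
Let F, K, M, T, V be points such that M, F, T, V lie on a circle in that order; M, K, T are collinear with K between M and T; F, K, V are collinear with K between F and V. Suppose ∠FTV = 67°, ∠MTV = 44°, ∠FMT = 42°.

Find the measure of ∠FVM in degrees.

∠FVM = 23°

1. ∠FMV = 113°  [cyclic MFTV, opposite ∠M+∠T]
2. ∠MFV = 44°  [same arc MV]
3. ∠FVM = 23°  [△MFV]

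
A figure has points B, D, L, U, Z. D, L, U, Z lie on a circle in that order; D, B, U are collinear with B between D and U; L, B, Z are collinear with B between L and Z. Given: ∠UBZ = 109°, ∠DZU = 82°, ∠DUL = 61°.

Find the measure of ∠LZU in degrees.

1. ∠DLU = 98°  [cyclic DLUZ, opposite ∠L+∠Z]
2. ∠LDU = 21°  [△DLU]
3. ∠LZU = 21°  [same arc LU]

∠LZU = 21°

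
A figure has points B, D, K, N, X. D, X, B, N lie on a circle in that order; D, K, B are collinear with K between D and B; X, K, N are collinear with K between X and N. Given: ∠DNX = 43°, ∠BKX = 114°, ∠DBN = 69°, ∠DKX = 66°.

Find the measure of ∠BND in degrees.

∠BND = 88°

1. ∠DBX = 43°  [same arc DX]
2. ∠DXN = 69°  [same arc DN]
3. ∠BDX = 45°  [△DKX]
4. ∠BXD = 92°  [△DXB]
5. ∠BND = 88°  [cyclic DXBN, opposite ∠X+∠N]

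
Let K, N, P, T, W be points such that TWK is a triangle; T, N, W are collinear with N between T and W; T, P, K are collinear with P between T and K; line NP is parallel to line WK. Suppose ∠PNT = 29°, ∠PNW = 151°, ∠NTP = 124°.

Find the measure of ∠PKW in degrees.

∠PKW = 27°

1. ∠NPT = 27°  [△TNP]
2. ∠KPN = 153°  [linear pair at P on TK]
3. ∠PKW = 27°  [NP∥WK, co-interior at K–P]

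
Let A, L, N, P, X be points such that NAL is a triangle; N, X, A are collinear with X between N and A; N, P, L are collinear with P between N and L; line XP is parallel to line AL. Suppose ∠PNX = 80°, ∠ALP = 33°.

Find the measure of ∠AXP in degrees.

∠AXP = 113°

1. ∠ANL = 80°  [X on NA, P on NL]
2. ∠ALN = 33°  [P on ray LN]
3. ∠LAN = 67°  [△NAL]
4. ∠NXP = 67°  [XP∥AL, corresponding at X]
5. ∠AXP = 113°  [linear pair at X on NA]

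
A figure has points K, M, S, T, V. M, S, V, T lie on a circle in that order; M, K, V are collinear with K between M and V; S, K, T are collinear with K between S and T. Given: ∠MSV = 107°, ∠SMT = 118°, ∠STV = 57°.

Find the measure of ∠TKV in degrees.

∠TKV = 77°

1. ∠MTV = 73°  [cyclic MSVT, opposite ∠S+∠T]
2. ∠SVT = 62°  [cyclic MSVT, opposite ∠M+∠V]
3. ∠TSV = 61°  [△SVT]
4. ∠TMV = 61°  [same arc VT]
5. ∠MVT = 46°  [△MVT]
6. ∠TKV = 77°  [△VKT]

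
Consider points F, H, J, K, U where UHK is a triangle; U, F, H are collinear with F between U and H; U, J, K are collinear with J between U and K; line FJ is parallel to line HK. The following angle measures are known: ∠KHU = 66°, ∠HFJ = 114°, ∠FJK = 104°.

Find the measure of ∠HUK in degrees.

1. ∠JFU = 66°  [FJ∥HK, corresponding at F]
2. ∠FJU = 76°  [linear pair at J on UK]
3. ∠FUJ = 38°  [△UFJ]
4. ∠HUK = 38°  [F on UH, J on UK]

∠HUK = 38°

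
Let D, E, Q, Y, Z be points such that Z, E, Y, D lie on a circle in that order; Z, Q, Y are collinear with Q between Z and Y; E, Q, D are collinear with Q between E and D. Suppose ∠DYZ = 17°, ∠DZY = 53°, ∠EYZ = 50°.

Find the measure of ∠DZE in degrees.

1. ∠DEZ = 17°  [same arc ZD]
2. ∠EDZ = 50°  [same arc ZE]
3. ∠DZE = 113°  [△ZED]

∠DZE = 113°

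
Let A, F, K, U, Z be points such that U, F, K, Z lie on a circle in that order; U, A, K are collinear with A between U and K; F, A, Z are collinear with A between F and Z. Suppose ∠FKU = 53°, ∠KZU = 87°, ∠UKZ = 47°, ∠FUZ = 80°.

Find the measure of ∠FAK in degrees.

1. ∠FZU = 53°  [same arc UF]
2. ∠KUZ = 46°  [△UKZ]
3. ∠UAZ = 81°  [△UAZ]
4. ∠FAK = 81°  [vertical angles at A]

∠FAK = 81°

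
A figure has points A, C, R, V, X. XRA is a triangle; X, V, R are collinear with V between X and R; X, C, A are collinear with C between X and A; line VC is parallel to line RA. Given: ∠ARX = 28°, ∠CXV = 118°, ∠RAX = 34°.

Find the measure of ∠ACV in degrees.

1. ∠CVX = 28°  [VC∥RA, corresponding at V]
2. ∠VCX = 34°  [△XVC]
3. ∠ACV = 146°  [linear pair at C on XA]

∠ACV = 146°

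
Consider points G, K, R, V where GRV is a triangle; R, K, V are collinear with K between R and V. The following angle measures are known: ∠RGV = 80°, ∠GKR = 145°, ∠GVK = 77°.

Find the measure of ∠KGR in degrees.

1. ∠GVR = 77°  [K on ray VR]
2. ∠GRV = 23°  [△GRV]
3. ∠GRK = 23°  [K on ray RV]
4. ∠KGR = 12°  [△GRK]

∠KGR = 12°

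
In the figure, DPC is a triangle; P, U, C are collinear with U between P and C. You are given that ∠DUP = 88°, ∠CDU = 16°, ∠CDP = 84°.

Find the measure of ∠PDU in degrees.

∠PDU = 68°

1. ∠CUD = 92°  [linear pair at U on PC]
2. ∠DCU = 72°  [△DUC]
3. ∠DCP = 72°  [U on ray CP]
4. ∠CPD = 24°  [△DPC]
5. ∠DPU = 24°  [U on ray PC]
6. ∠PDU = 68°  [△DPU]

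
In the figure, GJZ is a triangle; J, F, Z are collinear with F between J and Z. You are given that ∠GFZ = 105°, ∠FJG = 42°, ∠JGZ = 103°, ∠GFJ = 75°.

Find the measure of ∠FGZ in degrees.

1. ∠GJZ = 42°  [F on ray JZ]
2. ∠GZJ = 35°  [△GJZ]
3. ∠FZG = 35°  [F on ray ZJ]
4. ∠FGZ = 40°  [△GFZ]

∠FGZ = 40°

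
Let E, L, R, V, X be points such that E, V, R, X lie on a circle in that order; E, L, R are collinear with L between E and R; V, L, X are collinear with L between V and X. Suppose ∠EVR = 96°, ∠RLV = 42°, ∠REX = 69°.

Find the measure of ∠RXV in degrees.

∠RXV = 15°

1. ∠EXR = 84°  [cyclic EVRX, opposite ∠V+∠X]
2. ∠ELX = 42°  [vertical angles at L]
3. ∠ERX = 27°  [△ERX]
4. ∠RLX = 138°  [linear pair at L on ER]
5. ∠RXV = 15°  [△RLX]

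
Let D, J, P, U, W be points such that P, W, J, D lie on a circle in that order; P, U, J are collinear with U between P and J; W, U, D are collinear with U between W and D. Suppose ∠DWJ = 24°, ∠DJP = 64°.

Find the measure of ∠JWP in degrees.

1. ∠DPJ = 24°  [same arc JD]
2. ∠JDP = 92°  [△PJD]
3. ∠JWP = 88°  [cyclic PWJD, opposite ∠W+∠D]

∠JWP = 88°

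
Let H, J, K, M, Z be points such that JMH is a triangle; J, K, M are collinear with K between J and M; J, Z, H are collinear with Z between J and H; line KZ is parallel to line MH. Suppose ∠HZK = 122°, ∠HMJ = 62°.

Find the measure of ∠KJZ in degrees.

∠KJZ = 60°

1. ∠JZK = 58°  [linear pair at Z on JH]
2. ∠JKZ = 62°  [KZ∥MH, corresponding at K]
3. ∠KJZ = 60°  [△JKZ]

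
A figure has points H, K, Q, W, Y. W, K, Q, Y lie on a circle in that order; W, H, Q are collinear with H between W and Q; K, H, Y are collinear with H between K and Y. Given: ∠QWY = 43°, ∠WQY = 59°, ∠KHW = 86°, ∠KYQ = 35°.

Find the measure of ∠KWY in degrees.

∠KWY = 78°

1. ∠QKY = 43°  [same arc QY]
2. ∠KQY = 102°  [△KQY]
3. ∠KWY = 78°  [cyclic WKQY, opposite ∠W+∠Q]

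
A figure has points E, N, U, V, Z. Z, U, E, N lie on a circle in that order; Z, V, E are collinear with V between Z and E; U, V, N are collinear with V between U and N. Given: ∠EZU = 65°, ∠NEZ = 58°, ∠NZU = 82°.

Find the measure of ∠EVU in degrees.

1. ∠ENU = 65°  [same arc UE]
2. ∠NUZ = 58°  [same arc ZN]
3. ∠NEU = 98°  [cyclic ZUEN, opposite ∠Z+∠E]
4. ∠UNZ = 40°  [△ZUN]
5. ∠EUN = 17°  [△UEN]
6. ∠UEZ = 40°  [same arc ZU]
7. ∠EVU = 123°  [△UVE]

∠EVU = 123°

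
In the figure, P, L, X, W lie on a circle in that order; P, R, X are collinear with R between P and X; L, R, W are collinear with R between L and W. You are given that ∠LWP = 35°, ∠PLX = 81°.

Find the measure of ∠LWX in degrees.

∠LWX = 64°

1. ∠LXP = 35°  [same arc PL]
2. ∠LPX = 64°  [△PLX]
3. ∠LWX = 64°  [same arc LX]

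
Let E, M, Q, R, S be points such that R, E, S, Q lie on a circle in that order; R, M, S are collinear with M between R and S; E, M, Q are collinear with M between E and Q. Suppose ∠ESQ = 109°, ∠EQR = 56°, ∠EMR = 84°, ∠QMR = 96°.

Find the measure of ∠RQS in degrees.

∠RQS = 99°

1. ∠ERQ = 71°  [cyclic RESQ, opposite ∠R+∠S]
2. ∠QER = 53°  [△REQ]
3. ∠QRS = 28°  [△RMQ]
4. ∠QSR = 53°  [same arc RQ]
5. ∠RQS = 99°  [△RSQ]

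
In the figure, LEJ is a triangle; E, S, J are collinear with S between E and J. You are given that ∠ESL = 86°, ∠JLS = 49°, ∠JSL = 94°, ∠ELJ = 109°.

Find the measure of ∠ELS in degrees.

∠ELS = 60°

1. ∠LJS = 37°  [△LSJ]
2. ∠EJL = 37°  [S on ray JE]
3. ∠JEL = 34°  [△LEJ]
4. ∠LES = 34°  [S on ray EJ]
5. ∠ELS = 60°  [△LES]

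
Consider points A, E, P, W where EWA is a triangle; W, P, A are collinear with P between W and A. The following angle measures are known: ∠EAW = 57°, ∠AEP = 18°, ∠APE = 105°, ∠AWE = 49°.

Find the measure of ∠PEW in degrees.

1. ∠EPW = 75°  [linear pair at P on WA]
2. ∠EWP = 49°  [P on ray WA]
3. ∠PEW = 56°  [△EWP]

∠PEW = 56°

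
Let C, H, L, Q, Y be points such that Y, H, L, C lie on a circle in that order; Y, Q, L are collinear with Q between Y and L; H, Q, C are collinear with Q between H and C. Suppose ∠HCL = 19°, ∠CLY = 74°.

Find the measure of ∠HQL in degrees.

1. ∠HYL = 19°  [same arc HL]
2. ∠CHY = 74°  [same arc YC]
3. ∠HQY = 87°  [△YQH]
4. ∠HQL = 93°  [linear pair at Q on YL]

∠HQL = 93°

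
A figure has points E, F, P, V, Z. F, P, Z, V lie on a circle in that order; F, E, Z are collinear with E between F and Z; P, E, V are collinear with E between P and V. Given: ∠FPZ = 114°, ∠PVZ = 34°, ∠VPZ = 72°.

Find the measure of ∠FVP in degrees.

∠FVP = 32°

1. ∠PFZ = 34°  [same arc PZ]
2. ∠FZP = 32°  [△FPZ]
3. ∠FVP = 32°  [same arc FP]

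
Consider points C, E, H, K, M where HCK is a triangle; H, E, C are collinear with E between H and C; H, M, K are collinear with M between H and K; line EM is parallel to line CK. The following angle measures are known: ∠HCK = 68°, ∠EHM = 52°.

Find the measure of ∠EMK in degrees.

1. ∠HEM = 68°  [EM∥CK, corresponding at E]
2. ∠EMH = 60°  [△HEM]
3. ∠EMK = 120°  [linear pair at M on HK]

∠EMK = 120°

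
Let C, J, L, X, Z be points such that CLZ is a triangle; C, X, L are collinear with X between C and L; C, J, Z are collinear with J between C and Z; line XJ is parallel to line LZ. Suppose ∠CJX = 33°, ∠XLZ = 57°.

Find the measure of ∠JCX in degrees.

∠JCX = 90°

1. ∠CZL = 33°  [XJ∥LZ, corresponding at J]
2. ∠CLZ = 57°  [X on ray LC]
3. ∠LCZ = 90°  [△CLZ]
4. ∠JCX = 90°  [X on CL, J on CZ]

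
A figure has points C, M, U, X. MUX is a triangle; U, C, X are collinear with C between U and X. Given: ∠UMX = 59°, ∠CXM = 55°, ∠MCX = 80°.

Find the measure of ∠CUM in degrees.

1. ∠MXU = 55°  [C on ray XU]
2. ∠MUX = 66°  [△MUX]
3. ∠CUM = 66°  [C on ray UX]

∠CUM = 66°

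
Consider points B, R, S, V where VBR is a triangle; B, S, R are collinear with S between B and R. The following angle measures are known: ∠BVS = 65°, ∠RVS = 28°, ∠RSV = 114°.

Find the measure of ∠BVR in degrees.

∠BVR = 93°

1. ∠SRV = 38°  [△VSR]
2. ∠BSV = 66°  [linear pair at S on BR]
3. ∠BRV = 38°  [S on ray RB]
4. ∠SBV = 49°  [△VBS]
5. ∠RBV = 49°  [S on ray BR]
6. ∠BVR = 93°  [△VBR]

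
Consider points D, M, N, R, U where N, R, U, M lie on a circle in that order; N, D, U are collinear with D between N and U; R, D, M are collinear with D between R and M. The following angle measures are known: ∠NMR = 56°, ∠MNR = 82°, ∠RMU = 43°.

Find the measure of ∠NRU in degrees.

1. ∠NUR = 56°  [same arc NR]
2. ∠RNU = 43°  [same arc RU]
3. ∠NRU = 81°  [△NRU]

∠NRU = 81°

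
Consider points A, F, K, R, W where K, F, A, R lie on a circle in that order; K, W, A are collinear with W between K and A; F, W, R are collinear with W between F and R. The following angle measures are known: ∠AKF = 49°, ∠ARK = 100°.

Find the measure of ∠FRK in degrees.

1. ∠AFK = 80°  [cyclic KFAR, opposite ∠F+∠R]
2. ∠FAK = 51°  [△KFA]
3. ∠FRK = 51°  [same arc KF]

∠FRK = 51°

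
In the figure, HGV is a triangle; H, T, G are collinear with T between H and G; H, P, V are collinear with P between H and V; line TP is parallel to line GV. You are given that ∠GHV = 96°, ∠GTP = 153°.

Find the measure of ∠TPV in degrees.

1. ∠PHT = 96°  [T on HG, P on HV]
2. ∠HTP = 27°  [linear pair at T on HG]
3. ∠HPT = 57°  [△HTP]
4. ∠TPV = 123°  [linear pair at P on HV]

∠TPV = 123°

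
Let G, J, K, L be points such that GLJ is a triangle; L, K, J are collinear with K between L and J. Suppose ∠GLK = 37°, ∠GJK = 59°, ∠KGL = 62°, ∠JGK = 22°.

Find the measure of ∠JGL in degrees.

∠JGL = 84°

1. ∠GLJ = 37°  [K on ray LJ]
2. ∠GJL = 59°  [K on ray JL]
3. ∠JGL = 84°  [△GLJ]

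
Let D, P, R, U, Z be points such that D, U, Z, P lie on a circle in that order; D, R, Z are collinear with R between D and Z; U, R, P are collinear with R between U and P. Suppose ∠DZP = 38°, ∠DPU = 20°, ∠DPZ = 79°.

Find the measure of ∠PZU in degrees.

∠PZU = 58°

1. ∠DUP = 38°  [same arc DP]
2. ∠PDU = 122°  [△DUP]
3. ∠PZU = 58°  [cyclic DUZP, opposite ∠D+∠Z]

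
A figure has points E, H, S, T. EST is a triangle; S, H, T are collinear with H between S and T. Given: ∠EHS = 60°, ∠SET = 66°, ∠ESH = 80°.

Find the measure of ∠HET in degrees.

1. ∠EHT = 120°  [linear pair at H on ST]
2. ∠EST = 80°  [H on ray ST]
3. ∠ETS = 34°  [△EST]
4. ∠ETH = 34°  [H on ray TS]
5. ∠HET = 26°  [△EHT]

∠HET = 26°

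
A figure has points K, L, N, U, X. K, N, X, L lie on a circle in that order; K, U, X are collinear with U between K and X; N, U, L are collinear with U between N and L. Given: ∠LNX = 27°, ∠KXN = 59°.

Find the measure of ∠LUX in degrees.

∠LUX = 86°

1. ∠LKX = 27°  [same arc XL]
2. ∠KLN = 59°  [same arc KN]
3. ∠KUL = 94°  [△KUL]
4. ∠LUX = 86°  [linear pair at U on KX]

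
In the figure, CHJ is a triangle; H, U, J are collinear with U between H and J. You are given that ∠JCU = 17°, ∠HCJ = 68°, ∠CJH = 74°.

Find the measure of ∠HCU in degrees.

∠HCU = 51°

1. ∠CHJ = 38°  [△CHJ]
2. ∠CJU = 74°  [U on ray JH]
3. ∠CHU = 38°  [U on ray HJ]
4. ∠CUJ = 89°  [△CUJ]
5. ∠CUH = 91°  [linear pair at U on HJ]
6. ∠HCU = 51°  [△CHU]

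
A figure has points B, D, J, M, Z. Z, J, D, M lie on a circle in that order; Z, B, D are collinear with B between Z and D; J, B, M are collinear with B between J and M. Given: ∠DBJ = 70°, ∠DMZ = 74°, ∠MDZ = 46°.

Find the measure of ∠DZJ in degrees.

∠DZJ = 24°

1. ∠JBZ = 110°  [linear pair at B on ZD]
2. ∠MJZ = 46°  [same arc ZM]
3. ∠DZJ = 24°  [△ZBJ]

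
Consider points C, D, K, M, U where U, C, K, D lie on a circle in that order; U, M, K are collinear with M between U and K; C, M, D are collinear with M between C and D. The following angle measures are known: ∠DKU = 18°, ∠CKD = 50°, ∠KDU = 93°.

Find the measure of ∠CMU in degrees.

1. ∠DCU = 18°  [same arc UD]
2. ∠DUK = 69°  [△UKD]
3. ∠CUD = 130°  [cyclic UCKD, opposite ∠U+∠K]
4. ∠CDU = 32°  [△UCD]
5. ∠DCK = 69°  [same arc KD]
6. ∠CKU = 32°  [same arc UC]
7. ∠CMK = 79°  [△CMK]
8. ∠CMU = 101°  [linear pair at M on UK]

∠CMU = 101°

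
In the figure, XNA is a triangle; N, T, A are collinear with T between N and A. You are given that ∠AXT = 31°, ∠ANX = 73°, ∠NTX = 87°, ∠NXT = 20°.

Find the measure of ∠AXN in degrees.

1. ∠ATX = 93°  [linear pair at T on NA]
2. ∠TAX = 56°  [△XTA]
3. ∠NAX = 56°  [T on ray AN]
4. ∠AXN = 51°  [△XNA]

∠AXN = 51°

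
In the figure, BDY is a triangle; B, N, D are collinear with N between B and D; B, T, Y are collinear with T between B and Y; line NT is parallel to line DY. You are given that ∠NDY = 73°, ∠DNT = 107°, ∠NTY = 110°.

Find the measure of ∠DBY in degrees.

∠DBY = 37°

1. ∠BNT = 73°  [linear pair at N on BD]
2. ∠BTN = 70°  [linear pair at T on BY]
3. ∠NBT = 37°  [△BNT]
4. ∠DBY = 37°  [N on BD, T on BY]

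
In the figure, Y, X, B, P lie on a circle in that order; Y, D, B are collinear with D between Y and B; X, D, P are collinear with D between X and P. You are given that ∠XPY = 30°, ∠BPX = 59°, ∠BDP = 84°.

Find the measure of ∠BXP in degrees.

∠BXP = 54°

1. ∠XBY = 30°  [same arc YX]
2. ∠XDY = 84°  [vertical angles at D]
3. ∠BDX = 96°  [linear pair at D on YB]
4. ∠BXP = 54°  [△XDB]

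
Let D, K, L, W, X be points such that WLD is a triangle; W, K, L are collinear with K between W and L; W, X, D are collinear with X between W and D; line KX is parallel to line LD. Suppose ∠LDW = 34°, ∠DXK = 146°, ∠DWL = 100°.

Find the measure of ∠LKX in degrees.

∠LKX = 134°

1. ∠DLW = 46°  [△WLD]
2. ∠WKX = 46°  [KX∥LD, corresponding at K]
3. ∠LKX = 134°  [linear pair at K on WL]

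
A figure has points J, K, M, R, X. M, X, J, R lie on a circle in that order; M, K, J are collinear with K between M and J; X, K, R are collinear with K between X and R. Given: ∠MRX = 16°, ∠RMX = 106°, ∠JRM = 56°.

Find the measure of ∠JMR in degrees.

1. ∠MXR = 58°  [△MXR]
2. ∠MJR = 58°  [same arc MR]
3. ∠JMR = 66°  [△MJR]

∠JMR = 66°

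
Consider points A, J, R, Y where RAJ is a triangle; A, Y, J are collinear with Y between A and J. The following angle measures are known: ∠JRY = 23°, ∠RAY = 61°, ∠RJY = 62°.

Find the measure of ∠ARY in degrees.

∠ARY = 34°

1. ∠JYR = 95°  [△RYJ]
2. ∠AYR = 85°  [linear pair at Y on AJ]
3. ∠ARY = 34°  [△RAY]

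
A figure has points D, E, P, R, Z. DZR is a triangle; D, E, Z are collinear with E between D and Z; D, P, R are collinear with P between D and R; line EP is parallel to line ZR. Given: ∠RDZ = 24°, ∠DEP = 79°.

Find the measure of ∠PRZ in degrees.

∠PRZ = 77°

1. ∠EDP = 24°  [E on DZ, P on DR]
2. ∠DPE = 77°  [△DEP]
3. ∠EPR = 103°  [linear pair at P on DR]
4. ∠PRZ = 77°  [EP∥ZR, co-interior at R–P]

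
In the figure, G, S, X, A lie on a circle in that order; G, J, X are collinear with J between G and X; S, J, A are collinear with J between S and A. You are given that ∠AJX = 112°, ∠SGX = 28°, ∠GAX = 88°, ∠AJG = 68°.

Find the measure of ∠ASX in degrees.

1. ∠GSX = 92°  [cyclic GSXA, opposite ∠S+∠A]
2. ∠SJX = 68°  [vertical angles at J]
3. ∠GXS = 60°  [△GSX]
4. ∠ASX = 52°  [△SJX]

∠ASX = 52°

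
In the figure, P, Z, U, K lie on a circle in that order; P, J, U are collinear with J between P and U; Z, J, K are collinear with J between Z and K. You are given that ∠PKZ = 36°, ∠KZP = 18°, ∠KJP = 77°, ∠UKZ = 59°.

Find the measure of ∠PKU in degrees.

∠PKU = 95°

1. ∠KPU = 67°  [△PJK]
2. ∠KUP = 18°  [same arc PK]
3. ∠PKU = 95°  [△PUK]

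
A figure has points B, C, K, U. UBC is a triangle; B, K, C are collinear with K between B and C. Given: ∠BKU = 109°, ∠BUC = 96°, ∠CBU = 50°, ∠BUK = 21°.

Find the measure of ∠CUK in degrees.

∠CUK = 75°

1. ∠CKU = 71°  [linear pair at K on BC]
2. ∠BCU = 34°  [△UBC]
3. ∠KCU = 34°  [K on ray CB]
4. ∠CUK = 75°  [△UKC]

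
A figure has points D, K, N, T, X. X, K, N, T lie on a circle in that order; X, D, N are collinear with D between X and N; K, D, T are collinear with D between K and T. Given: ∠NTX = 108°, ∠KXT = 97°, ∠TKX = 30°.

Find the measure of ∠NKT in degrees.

∠NKT = 42°

1. ∠TNX = 30°  [same arc XT]
2. ∠NXT = 42°  [△XNT]
3. ∠NKT = 42°  [same arc NT]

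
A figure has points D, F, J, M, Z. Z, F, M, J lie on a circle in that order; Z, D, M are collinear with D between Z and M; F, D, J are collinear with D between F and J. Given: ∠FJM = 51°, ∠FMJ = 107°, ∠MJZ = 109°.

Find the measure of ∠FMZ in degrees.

∠FMZ = 58°

1. ∠FZM = 51°  [same arc FM]
2. ∠MFZ = 71°  [cyclic ZFMJ, opposite ∠F+∠J]
3. ∠FMZ = 58°  [△ZFM]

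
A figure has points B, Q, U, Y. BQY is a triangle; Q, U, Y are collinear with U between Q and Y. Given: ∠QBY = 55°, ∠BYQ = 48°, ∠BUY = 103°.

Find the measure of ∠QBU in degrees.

1. ∠BQY = 77°  [△BQY]
2. ∠BUQ = 77°  [linear pair at U on QY]
3. ∠BQU = 77°  [U on ray QY]
4. ∠QBU = 26°  [△BQU]

∠QBU = 26°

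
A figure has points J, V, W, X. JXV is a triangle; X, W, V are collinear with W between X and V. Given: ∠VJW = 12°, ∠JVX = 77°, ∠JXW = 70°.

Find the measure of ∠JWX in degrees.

∠JWX = 89°

1. ∠JVW = 77°  [W on ray VX]
2. ∠JWV = 91°  [△JWV]
3. ∠JWX = 89°  [linear pair at W on XV]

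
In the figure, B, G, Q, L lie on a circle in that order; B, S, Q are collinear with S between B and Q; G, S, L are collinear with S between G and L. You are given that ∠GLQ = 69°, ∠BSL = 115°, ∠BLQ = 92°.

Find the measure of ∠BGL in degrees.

1. ∠GBQ = 69°  [same arc GQ]
2. ∠GSQ = 115°  [vertical angles at S]
3. ∠BSG = 65°  [linear pair at S on BQ]
4. ∠BGL = 46°  [△BSG]

∠BGL = 46°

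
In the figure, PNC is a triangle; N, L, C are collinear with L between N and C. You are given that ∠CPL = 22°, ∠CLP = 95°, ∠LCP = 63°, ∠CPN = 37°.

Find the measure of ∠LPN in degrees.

1. ∠NLP = 85°  [linear pair at L on NC]
2. ∠NCP = 63°  [L on ray CN]
3. ∠CNP = 80°  [△PNC]
4. ∠LNP = 80°  [L on ray NC]
5. ∠LPN = 15°  [△PNL]

∠LPN = 15°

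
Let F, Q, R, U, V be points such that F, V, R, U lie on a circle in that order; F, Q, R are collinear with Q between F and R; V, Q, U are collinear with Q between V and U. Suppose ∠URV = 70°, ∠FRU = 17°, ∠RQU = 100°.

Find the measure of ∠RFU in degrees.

∠RFU = 47°

1. ∠UFV = 110°  [cyclic FVRU, opposite ∠F+∠R]
2. ∠FVU = 17°  [same arc FU]
3. ∠FQU = 80°  [linear pair at Q on FR]
4. ∠FUV = 53°  [△FVU]
5. ∠RFU = 47°  [△FQU]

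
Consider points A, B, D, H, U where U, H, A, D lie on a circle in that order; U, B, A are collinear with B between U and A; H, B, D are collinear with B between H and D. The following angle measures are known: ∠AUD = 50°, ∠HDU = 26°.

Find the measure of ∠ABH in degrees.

∠ABH = 104°

1. ∠AHD = 50°  [same arc AD]
2. ∠HAU = 26°  [same arc UH]
3. ∠ABH = 104°  [△HBA]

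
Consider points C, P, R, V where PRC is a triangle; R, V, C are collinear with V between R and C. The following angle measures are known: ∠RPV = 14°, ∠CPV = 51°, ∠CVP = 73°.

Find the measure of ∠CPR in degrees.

∠CPR = 65°

1. ∠PCV = 56°  [△PVC]
2. ∠PVR = 107°  [linear pair at V on RC]
3. ∠PCR = 56°  [V on ray CR]
4. ∠PRV = 59°  [△PRV]
5. ∠CRP = 59°  [V on ray RC]
6. ∠CPR = 65°  [△PRC]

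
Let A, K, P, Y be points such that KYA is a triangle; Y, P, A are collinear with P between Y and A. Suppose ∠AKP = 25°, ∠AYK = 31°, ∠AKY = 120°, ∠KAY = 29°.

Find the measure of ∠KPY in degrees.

∠KPY = 54°

1. ∠KAP = 29°  [P on ray AY]
2. ∠APK = 126°  [△KPA]
3. ∠KPY = 54°  [linear pair at P on YA]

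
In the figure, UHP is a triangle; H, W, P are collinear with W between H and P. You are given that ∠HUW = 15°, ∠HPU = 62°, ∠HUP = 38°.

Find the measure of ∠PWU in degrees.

1. ∠PHU = 80°  [△UHP]
2. ∠UHW = 80°  [W on ray HP]
3. ∠HWU = 85°  [△UHW]
4. ∠PWU = 95°  [linear pair at W on HP]

∠PWU = 95°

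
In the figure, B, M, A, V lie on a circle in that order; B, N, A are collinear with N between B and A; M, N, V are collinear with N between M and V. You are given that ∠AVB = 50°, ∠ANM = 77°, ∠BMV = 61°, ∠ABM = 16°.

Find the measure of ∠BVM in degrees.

1. ∠AMB = 130°  [cyclic BMAV, opposite ∠M+∠V]
2. ∠BAM = 34°  [△BMA]
3. ∠BVM = 34°  [same arc BM]

∠BVM = 34°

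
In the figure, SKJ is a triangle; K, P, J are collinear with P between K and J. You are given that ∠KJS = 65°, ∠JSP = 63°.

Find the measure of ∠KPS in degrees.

1. ∠PJS = 65°  [P on ray JK]
2. ∠JPS = 52°  [△SPJ]
3. ∠KPS = 128°  [linear pair at P on KJ]

∠KPS = 128°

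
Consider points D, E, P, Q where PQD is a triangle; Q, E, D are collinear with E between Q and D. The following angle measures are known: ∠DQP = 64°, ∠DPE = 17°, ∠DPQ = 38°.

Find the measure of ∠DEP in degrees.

∠DEP = 85°

1. ∠PDQ = 78°  [△PQD]
2. ∠EDP = 78°  [E on ray DQ]
3. ∠DEP = 85°  [△PED]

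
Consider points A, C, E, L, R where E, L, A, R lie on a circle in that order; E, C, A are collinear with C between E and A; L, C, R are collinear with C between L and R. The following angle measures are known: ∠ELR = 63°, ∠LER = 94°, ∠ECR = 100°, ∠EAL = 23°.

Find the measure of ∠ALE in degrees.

1. ∠EAR = 63°  [same arc ER]
2. ∠ERL = 23°  [△ELR]
3. ∠AER = 57°  [△ECR]
4. ∠ARE = 60°  [△EAR]
5. ∠ALE = 120°  [cyclic ELAR, opposite ∠L+∠R]

∠ALE = 120°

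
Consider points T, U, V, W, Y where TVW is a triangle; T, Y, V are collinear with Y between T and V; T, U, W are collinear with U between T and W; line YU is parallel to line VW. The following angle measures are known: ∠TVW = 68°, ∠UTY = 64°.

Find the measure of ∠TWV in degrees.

1. ∠TYU = 68°  [YU∥VW, corresponding at Y]
2. ∠TUY = 48°  [△TYU]
3. ∠TWV = 48°  [YU∥VW, corresponding at U]

∠TWV = 48°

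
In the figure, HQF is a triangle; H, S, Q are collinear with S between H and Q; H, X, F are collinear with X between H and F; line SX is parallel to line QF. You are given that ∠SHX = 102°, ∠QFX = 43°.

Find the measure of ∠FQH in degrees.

∠FQH = 35°

1. ∠FHQ = 102°  [S on HQ, X on HF]
2. ∠HFQ = 43°  [X on ray FH]
3. ∠FQH = 35°  [△HQF]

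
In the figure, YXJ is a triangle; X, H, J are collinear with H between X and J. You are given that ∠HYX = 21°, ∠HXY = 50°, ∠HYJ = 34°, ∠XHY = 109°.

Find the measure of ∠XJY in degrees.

1. ∠JHY = 71°  [linear pair at H on XJ]
2. ∠HJY = 75°  [△YHJ]
3. ∠XJY = 75°  [H on ray JX]

∠XJY = 75°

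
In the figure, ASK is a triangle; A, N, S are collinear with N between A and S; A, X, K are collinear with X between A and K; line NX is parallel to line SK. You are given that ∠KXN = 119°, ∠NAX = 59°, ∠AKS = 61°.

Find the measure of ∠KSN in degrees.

1. ∠KAS = 59°  [N on AS, X on AK]
2. ∠ASK = 60°  [△ASK]
3. ∠KSN = 60°  [N on ray SA]

∠KSN = 60°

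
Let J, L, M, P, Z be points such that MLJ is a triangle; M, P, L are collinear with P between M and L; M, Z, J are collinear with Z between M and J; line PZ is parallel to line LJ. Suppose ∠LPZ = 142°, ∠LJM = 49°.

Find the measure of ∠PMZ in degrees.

1. ∠MPZ = 38°  [linear pair at P on ML]
2. ∠MZP = 49°  [PZ∥LJ, corresponding at Z]
3. ∠PMZ = 93°  [△MPZ]

∠PMZ = 93°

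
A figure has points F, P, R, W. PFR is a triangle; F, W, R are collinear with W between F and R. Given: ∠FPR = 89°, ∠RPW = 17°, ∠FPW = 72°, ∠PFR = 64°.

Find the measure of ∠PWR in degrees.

∠PWR = 136°

1. ∠FRP = 27°  [△PFR]
2. ∠PRW = 27°  [W on ray RF]
3. ∠PWR = 136°  [△PWR]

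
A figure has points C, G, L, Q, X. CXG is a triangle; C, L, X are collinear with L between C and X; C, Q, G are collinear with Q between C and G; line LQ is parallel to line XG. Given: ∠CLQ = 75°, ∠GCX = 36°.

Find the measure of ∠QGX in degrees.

1. ∠CXG = 75°  [LQ∥XG, corresponding at L]
2. ∠CGX = 69°  [△CXG]
3. ∠QGX = 69°  [Q on ray GC]

∠QGX = 69°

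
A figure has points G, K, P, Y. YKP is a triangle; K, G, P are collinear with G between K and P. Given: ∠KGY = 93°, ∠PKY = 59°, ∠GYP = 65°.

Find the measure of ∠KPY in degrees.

1. ∠PGY = 87°  [linear pair at G on KP]
2. ∠GPY = 28°  [△YGP]
3. ∠KPY = 28°  [G on ray PK]

∠KPY = 28°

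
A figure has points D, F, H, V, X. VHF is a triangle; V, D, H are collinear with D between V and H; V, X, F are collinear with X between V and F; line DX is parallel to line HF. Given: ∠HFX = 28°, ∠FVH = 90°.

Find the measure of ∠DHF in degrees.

1. ∠HFV = 28°  [X on ray FV]
2. ∠FHV = 62°  [△VHF]
3. ∠DHF = 62°  [D on ray HV]

∠DHF = 62°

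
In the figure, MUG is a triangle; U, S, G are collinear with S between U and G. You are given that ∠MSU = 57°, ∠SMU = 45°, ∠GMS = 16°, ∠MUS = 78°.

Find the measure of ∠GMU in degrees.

1. ∠GSM = 123°  [linear pair at S on UG]
2. ∠MGS = 41°  [△MSG]
3. ∠GUM = 78°  [S on ray UG]
4. ∠MGU = 41°  [S on ray GU]
5. ∠GMU = 61°  [△MUG]

∠GMU = 61°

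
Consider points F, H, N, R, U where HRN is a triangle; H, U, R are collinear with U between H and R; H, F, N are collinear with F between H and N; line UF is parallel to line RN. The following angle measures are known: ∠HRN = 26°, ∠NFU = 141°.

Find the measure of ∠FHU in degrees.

∠FHU = 115°

1. ∠FUH = 26°  [UF∥RN, corresponding at U]
2. ∠HFU = 39°  [linear pair at F on HN]
3. ∠FHU = 115°  [△HUF]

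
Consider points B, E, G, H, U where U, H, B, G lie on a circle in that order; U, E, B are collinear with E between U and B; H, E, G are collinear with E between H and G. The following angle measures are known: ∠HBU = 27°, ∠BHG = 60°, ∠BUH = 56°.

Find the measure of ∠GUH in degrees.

∠GUH = 116°

1. ∠BGH = 56°  [same arc HB]
2. ∠GBH = 64°  [△HBG]
3. ∠GUH = 116°  [cyclic UHBG, opposite ∠U+∠B]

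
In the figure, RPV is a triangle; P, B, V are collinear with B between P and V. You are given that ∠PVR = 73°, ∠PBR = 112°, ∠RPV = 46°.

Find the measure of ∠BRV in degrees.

∠BRV = 39°

1. ∠BVR = 73°  [B on ray VP]
2. ∠RBV = 68°  [linear pair at B on PV]
3. ∠BRV = 39°  [△RBV]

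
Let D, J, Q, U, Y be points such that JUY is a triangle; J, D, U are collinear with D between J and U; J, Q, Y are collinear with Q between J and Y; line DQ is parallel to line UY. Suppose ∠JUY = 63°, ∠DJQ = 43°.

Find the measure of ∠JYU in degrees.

∠JYU = 74°

1. ∠JDQ = 63°  [DQ∥UY, corresponding at D]
2. ∠DQJ = 74°  [△JDQ]
3. ∠JYU = 74°  [DQ∥UY, corresponding at Q]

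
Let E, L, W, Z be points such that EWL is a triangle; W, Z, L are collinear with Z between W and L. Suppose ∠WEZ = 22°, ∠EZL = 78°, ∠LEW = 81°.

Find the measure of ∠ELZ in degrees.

1. ∠EZW = 102°  [linear pair at Z on WL]
2. ∠EWZ = 56°  [△EWZ]
3. ∠EWL = 56°  [Z on ray WL]
4. ∠ELW = 43°  [△EWL]
5. ∠ELZ = 43°  [Z on ray LW]

∠ELZ = 43°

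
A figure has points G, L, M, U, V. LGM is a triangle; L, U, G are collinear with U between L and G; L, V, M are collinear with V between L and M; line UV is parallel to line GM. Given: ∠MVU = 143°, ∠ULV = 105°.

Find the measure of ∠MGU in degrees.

1. ∠LVU = 37°  [linear pair at V on LM]
2. ∠LUV = 38°  [△LUV]
3. ∠GUV = 142°  [linear pair at U on LG]
4. ∠MGU = 38°  [UV∥GM, co-interior at G–U]

∠MGU = 38°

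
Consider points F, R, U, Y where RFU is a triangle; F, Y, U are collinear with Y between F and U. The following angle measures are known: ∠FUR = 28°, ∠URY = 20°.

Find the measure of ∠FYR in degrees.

1. ∠RUY = 28°  [Y on ray UF]
2. ∠RYU = 132°  [△RYU]
3. ∠FYR = 48°  [linear pair at Y on FU]

∠FYR = 48°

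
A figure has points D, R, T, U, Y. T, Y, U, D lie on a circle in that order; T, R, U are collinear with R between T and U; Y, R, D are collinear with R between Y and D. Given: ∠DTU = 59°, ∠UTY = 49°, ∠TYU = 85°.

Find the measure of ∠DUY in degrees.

∠DUY = 72°

1. ∠DYU = 59°  [same arc UD]
2. ∠UDY = 49°  [same arc YU]
3. ∠DUY = 72°  [△YUD]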